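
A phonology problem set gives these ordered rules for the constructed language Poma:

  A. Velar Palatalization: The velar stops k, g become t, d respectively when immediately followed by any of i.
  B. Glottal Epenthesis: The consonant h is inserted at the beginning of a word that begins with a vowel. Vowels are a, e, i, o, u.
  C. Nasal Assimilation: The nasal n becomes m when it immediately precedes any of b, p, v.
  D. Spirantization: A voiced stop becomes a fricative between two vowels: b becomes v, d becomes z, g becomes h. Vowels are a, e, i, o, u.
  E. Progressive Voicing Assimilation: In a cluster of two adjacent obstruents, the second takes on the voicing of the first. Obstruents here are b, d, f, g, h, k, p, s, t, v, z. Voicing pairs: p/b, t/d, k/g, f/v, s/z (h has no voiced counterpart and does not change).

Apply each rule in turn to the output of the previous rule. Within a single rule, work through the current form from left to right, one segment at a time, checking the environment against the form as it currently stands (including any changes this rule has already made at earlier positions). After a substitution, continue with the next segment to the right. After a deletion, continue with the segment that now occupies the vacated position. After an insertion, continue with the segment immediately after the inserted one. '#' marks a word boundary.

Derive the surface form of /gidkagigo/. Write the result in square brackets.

A Velar Palatalization: [gidkagigo] → [didkadigo]
B Glottal Epenthesis: no change — [didkadigo]
C Nasal Assimilation: no change — [didkadigo]
D Spirantization: [didkadigo] → [didkaziho]
E Progressive Voicing Assimilation: [didkaziho] → [didgaziho]

[didgaziho]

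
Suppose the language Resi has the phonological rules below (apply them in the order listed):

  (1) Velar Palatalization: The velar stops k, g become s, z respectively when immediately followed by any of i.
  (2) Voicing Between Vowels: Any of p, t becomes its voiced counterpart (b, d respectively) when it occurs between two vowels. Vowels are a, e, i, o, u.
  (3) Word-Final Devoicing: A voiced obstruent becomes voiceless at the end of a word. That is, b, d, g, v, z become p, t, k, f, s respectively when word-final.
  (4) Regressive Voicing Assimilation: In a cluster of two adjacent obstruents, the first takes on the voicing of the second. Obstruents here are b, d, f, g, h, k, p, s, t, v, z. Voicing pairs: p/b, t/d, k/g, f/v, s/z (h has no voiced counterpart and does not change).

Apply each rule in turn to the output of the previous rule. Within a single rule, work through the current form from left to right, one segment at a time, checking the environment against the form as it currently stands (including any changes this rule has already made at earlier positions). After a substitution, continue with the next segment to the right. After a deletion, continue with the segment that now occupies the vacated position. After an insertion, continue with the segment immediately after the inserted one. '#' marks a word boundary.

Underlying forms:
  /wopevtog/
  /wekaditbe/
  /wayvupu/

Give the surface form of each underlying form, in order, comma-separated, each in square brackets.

[wobeftok], [wekadidbe], [wayvubu]

/wopevtog/:
  (1) Velar Palatalization: no change — [wopevtog]
  (2) Voicing Between Vowels: [wopevtog] → [wobevtog]
  (3) Word-Final Devoicing: [wobevtog] → [wobevtok]
  (4) Regressive Voicing Assimilation: [wobevtok] → [wobeftok]
/wekaditbe/:
  (1) Velar Palatalization: no change — [wekaditbe]
  (2) Voicing Between Vowels: no change — [wekaditbe]
  (3) Word-Final Devoicing: no change — [wekaditbe]
  (4) Regressive Voicing Assimilation: [wekaditbe] → [wekadidbe]
/wayvupu/:
  (1) Velar Palatalization: no change — [wayvupu]
  (2) Voicing Between Vowels: [wayvupu] → [wayvubu]
  (3) Word-Final Devoicing: no change — [wayvubu]
  (4) Regressive Voicing Assimilation: no change — [wayvubu]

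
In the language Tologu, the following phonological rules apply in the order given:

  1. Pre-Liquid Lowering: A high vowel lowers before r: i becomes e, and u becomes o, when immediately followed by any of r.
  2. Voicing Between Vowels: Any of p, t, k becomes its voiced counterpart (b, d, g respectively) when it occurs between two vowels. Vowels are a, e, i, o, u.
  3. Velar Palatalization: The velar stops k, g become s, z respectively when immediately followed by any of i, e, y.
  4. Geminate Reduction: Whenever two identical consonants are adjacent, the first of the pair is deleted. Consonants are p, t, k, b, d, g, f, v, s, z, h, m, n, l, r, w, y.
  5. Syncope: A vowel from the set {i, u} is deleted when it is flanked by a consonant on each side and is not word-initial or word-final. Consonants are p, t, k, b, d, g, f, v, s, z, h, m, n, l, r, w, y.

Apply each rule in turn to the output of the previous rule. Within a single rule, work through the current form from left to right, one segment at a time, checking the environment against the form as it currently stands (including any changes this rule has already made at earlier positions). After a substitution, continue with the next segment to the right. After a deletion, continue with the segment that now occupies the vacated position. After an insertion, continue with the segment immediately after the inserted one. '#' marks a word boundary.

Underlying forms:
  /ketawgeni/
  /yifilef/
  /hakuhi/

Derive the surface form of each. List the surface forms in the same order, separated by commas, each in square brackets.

/ketawgeni/:
  1 Pre-Liquid Lowering: no change — [ketawgeni]
  2 Voicing Between Vowels: [ketawgeni] → [kedawgeni]
  3 Velar Palatalization: [kedawgeni] → [sedawzeni]
  4 Geminate Reduction: no change — [sedawzeni]
  5 Syncope: no change — [sedawzeni]
/yifilef/:
  1 Pre-Liquid Lowering: no change — [yifilef]
  2 Voicing Between Vowels: no change — [yifilef]
  3 Velar Palatalization: no change — [yifilef]
  4 Geminate Reduction: no change — [yifilef]
  5 Syncope: [yifilef] → [yflef]
/hakuhi/:
  1 Pre-Liquid Lowering: no change — [hakuhi]
  2 Voicing Between Vowels: [hakuhi] → [haguhi]
  3 Velar Palatalization: no change — [haguhi]
  4 Geminate Reduction: no change — [haguhi]
  5 Syncope: [haguhi] → [haghi]

[sedawzeni], [yflef], [haghi]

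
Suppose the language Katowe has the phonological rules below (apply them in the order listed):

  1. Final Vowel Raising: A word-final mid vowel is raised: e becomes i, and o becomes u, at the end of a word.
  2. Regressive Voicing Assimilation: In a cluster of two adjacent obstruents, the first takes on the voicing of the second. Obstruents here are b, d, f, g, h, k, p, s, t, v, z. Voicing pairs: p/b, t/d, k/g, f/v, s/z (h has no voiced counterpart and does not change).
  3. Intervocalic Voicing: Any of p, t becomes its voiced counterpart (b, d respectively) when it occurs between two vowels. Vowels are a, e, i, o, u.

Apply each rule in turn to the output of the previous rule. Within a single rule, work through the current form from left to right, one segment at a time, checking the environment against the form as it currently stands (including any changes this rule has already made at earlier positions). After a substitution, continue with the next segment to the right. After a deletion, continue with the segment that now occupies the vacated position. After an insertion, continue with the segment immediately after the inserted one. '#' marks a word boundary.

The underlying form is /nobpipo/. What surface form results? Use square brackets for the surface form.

[noppibu]

1 Final Vowel Raising: [nobpipo] → [nobpipu]
2 Regressive Voicing Assimilation: [nobpipu] → [noppipu]
3 Intervocalic Voicing: [noppipu] → [noppibu]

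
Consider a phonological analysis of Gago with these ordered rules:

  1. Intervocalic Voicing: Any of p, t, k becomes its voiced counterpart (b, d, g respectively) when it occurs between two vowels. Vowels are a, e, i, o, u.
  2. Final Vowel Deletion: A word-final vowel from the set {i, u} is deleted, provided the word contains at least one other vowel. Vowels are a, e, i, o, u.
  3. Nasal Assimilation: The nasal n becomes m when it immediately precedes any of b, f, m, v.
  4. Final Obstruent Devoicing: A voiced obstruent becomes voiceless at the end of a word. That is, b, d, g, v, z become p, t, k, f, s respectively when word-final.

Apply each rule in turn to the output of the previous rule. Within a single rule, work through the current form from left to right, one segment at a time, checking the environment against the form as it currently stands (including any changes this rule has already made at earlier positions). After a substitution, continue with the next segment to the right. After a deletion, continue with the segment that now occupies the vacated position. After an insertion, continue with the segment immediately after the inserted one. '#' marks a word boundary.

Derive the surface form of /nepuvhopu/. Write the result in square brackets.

[nebuvhop]

1 Intervocalic Voicing: [nepuvhopu] → [nebuvhobu]
2 Final Vowel Deletion: [nebuvhobu] → [nebuvhob]
3 Nasal Assimilation: no change — [nebuvhob]
4 Final Obstruent Devoicing: [nebuvhob] → [nebuvhop]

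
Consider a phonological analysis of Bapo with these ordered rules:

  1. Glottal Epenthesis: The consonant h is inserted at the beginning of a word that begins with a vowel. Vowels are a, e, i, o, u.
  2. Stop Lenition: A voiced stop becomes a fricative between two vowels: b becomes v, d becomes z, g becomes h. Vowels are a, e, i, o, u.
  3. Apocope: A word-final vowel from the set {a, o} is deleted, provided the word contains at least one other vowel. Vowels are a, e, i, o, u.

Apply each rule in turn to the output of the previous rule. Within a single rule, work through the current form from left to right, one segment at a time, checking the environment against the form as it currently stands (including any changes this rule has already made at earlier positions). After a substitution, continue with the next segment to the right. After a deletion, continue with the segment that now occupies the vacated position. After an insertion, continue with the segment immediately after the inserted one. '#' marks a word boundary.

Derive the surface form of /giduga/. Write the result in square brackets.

1 Glottal Epenthesis: no change — [giduga]
2 Stop Lenition: [giduga] → [gizuha]
3 Apocope: [gizuha] → [gizuh]

[gizuh]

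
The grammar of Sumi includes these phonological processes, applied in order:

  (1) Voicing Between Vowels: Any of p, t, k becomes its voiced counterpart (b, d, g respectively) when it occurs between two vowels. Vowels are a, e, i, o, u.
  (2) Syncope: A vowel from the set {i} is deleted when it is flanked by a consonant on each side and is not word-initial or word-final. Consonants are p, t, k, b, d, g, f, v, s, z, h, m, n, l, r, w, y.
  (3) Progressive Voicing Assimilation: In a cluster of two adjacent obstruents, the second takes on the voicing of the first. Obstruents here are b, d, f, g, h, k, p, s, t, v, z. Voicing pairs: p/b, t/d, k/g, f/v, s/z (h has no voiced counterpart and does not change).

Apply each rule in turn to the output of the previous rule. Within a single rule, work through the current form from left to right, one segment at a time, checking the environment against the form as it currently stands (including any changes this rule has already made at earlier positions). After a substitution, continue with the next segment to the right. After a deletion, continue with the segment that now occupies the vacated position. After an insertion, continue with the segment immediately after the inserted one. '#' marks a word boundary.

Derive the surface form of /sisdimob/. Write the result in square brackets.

(1) Voicing Between Vowels: no change — [sisdimob]
(2) Syncope: [sisdimob] → [ssdmob]
(3) Progressive Voicing Assimilation: [ssdmob] → [sstmob]

[sstmob]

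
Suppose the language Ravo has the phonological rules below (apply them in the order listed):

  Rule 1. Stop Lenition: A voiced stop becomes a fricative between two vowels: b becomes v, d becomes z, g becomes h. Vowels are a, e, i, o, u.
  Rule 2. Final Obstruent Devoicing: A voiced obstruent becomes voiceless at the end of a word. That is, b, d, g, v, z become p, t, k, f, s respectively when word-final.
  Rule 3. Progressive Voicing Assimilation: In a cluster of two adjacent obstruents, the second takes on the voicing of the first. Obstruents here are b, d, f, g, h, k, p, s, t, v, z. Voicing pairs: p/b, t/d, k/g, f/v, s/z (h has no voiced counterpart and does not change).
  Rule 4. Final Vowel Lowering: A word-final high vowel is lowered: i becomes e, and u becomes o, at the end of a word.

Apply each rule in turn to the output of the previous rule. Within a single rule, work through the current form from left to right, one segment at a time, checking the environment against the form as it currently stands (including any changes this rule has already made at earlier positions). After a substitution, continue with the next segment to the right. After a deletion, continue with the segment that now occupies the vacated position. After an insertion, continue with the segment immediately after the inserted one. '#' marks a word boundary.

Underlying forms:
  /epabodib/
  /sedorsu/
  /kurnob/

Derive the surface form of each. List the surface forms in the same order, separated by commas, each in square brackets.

/epabodib/:
  Rule 1 Stop Lenition: [epabodib] → [epavozib]
  Rule 2 Final Obstruent Devoicing: [epavozib] → [epavozip]
  Rule 3 Progressive Voicing Assimilation: no change — [epavozip]
  Rule 4 Final Vowel Lowering: no change — [epavozip]
/sedorsu/:
  Rule 1 Stop Lenition: [sedorsu] → [sezorsu]
  Rule 2 Final Obstruent Devoicing: no change — [sezorsu]
  Rule 3 Progressive Voicing Assimilation: no change — [sezorsu]
  Rule 4 Final Vowel Lowering: [sezorsu] → [sezorso]
/kurnob/:
  Rule 1 Stop Lenition: no change — [kurnob]
  Rule 2 Final Obstruent Devoicing: [kurnob] → [kurnop]
  Rule 3 Progressive Voicing Assimilation: no change — [kurnop]
  Rule 4 Final Vowel Lowering: no change — [kurnop]

[epavozip], [sezorso], [kurnop]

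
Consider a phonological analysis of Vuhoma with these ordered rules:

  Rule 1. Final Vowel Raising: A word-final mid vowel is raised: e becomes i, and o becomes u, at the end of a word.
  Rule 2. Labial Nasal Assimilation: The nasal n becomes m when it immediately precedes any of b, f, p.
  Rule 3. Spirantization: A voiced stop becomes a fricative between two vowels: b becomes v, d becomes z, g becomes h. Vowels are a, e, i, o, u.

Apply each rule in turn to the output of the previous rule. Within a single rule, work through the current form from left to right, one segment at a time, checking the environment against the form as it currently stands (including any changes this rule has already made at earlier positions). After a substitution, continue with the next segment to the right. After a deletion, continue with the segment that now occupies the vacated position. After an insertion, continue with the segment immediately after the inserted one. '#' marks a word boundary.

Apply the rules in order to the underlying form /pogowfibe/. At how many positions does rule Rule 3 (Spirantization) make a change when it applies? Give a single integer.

2

Rule 1 Final Vowel Raising: [pogowfibe] → [pogowfibi]
Rule 2 Labial Nasal Assimilation: no change — [pogowfibi]
Rule 3 Spirantization: [pogowfibi] → [pohowfivi]
Rule Rule 3 changed 2 position(s).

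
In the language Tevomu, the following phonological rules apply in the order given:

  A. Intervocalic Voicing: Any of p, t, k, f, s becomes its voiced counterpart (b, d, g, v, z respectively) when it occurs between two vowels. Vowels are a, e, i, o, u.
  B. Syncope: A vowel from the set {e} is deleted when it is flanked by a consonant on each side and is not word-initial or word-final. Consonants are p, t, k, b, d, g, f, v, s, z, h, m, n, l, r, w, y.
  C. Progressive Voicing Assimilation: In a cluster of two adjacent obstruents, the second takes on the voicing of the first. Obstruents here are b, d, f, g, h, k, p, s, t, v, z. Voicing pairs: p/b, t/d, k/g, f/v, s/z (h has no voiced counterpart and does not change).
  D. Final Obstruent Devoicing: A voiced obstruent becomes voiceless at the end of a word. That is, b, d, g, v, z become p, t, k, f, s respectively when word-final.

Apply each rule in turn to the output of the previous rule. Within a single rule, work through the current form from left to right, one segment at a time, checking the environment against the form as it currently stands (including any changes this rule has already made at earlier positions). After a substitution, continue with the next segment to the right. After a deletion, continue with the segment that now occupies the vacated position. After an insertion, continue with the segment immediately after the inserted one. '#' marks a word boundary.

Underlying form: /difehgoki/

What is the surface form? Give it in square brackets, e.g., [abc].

[divhkogi]

A Intervocalic Voicing: [difehgoki] → [divehgogi]
B Syncope: [divehgogi] → [divhgogi]
C Progressive Voicing Assimilation: [divhgogi] → [divhkogi]
D Final Obstruent Devoicing: no change — [divhkogi]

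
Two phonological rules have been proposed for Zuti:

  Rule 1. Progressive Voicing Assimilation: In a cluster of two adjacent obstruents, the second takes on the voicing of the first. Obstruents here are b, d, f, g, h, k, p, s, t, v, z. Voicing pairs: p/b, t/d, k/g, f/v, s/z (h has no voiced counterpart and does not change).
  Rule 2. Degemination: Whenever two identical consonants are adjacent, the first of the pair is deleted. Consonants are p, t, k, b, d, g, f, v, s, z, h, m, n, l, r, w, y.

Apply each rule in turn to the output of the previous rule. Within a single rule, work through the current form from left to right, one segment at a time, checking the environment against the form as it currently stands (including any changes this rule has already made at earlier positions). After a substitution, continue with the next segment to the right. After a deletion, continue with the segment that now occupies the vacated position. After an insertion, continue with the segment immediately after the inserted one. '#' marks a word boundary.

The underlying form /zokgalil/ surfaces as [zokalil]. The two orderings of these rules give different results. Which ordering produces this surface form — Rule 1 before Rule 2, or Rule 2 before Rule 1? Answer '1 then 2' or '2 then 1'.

Order 1 then 2:
  1 Progressive Voicing Assimilation: [zokgalil] → [zokkalil]
  2 Degemination: [zokkalil] → [zokalil]
  result: [zokalil]
Order 2 then 1:
  2 Degemination: no change — [zokgalil]
  1 Progressive Voicing Assimilation: [zokgalil] → [zokkalil]
  result: [zokkalil]

1 then 2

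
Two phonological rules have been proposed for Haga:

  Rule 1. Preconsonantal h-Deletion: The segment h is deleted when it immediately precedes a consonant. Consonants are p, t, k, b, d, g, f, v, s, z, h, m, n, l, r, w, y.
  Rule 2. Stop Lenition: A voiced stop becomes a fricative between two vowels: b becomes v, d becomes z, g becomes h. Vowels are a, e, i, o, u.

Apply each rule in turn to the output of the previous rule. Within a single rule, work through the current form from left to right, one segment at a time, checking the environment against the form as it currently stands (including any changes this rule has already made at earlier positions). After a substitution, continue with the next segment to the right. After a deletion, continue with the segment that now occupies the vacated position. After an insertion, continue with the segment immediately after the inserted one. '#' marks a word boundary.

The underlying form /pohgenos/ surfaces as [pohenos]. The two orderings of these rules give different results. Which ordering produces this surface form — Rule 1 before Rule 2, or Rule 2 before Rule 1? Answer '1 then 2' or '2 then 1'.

Order 1 then 2:
  1 Preconsonantal h-Deletion: [pohgenos] → [pogenos]
  2 Stop Lenition: [pogenos] → [pohenos]
  result: [pohenos]
Order 2 then 1:
  2 Stop Lenition: no change — [pohgenos]
  1 Preconsonantal h-Deletion: [pohgenos] → [pogenos]
  result: [pogenos]

1 then 2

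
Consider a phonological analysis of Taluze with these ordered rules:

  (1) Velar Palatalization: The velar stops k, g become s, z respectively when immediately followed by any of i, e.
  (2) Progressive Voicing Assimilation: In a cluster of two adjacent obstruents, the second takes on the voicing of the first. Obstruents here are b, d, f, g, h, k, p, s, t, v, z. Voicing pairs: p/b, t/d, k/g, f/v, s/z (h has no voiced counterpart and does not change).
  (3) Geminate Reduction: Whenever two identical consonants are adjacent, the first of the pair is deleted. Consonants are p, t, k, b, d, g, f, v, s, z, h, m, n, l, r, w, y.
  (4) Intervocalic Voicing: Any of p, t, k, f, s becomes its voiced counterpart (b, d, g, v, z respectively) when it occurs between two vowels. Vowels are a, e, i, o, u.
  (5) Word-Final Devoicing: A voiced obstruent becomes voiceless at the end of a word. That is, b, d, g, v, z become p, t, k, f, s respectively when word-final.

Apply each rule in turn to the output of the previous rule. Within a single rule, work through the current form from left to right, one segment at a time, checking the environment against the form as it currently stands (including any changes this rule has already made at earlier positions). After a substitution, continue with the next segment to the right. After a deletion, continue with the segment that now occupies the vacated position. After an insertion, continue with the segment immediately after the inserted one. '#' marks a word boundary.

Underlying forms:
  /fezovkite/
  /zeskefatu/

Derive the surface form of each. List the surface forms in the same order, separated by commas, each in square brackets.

[fezovzide], [zezevadu]

/fezovkite/:
  (1) Velar Palatalization: [fezovkite] → [fezovsite]
  (2) Progressive Voicing Assimilation: [fezovsite] → [fezovzite]
  (3) Geminate Reduction: no change — [fezovzite]
  (4) Intervocalic Voicing: [fezovzite] → [fezovzide]
  (5) Word-Final Devoicing: no change — [fezovzide]
/zeskefatu/:
  (1) Velar Palatalization: [zeskefatu] → [zessefatu]
  (2) Progressive Voicing Assimilation: no change — [zessefatu]
  (3) Geminate Reduction: [zessefatu] → [zesefatu]
  (4) Intervocalic Voicing: [zesefatu] → [zezevadu]
  (5) Word-Final Devoicing: no change — [zezevadu]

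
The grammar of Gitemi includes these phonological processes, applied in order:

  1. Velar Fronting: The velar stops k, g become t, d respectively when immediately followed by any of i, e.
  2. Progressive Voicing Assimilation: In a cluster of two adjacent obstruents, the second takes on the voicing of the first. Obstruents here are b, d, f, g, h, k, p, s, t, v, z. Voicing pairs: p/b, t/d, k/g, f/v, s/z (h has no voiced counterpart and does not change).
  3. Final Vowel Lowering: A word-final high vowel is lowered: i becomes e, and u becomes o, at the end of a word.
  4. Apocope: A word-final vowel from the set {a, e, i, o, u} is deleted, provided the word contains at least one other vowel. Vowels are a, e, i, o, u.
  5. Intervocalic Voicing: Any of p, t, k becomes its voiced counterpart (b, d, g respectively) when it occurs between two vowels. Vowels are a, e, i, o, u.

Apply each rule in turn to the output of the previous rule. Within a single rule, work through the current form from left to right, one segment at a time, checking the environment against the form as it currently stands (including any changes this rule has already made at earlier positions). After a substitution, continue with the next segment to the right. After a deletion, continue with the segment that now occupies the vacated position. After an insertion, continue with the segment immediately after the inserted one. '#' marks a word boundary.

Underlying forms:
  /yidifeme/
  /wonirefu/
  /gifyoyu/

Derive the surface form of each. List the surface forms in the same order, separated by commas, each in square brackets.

/yidifeme/:
  1 Velar Fronting: no change — [yidifeme]
  2 Progressive Voicing Assimilation: no change — [yidifeme]
  3 Final Vowel Lowering: no change — [yidifeme]
  4 Apocope: [yidifeme] → [yidifem]
  5 Intervocalic Voicing: no change — [yidifem]
/wonirefu/:
  1 Velar Fronting: no change — [wonirefu]
  2 Progressive Voicing Assimilation: no change — [wonirefu]
  3 Final Vowel Lowering: [wonirefu] → [wonirefo]
  4 Apocope: [wonirefo] → [woniref]
  5 Intervocalic Voicing: no change — [woniref]
/gifyoyu/:
  1 Velar Fronting: [gifyoyu] → [difyoyu]
  2 Progressive Voicing Assimilation: no change — [difyoyu]
  3 Final Vowel Lowering: [difyoyu] → [difyoyo]
  4 Apocope: [difyoyo] → [difyoy]
  5 Intervocalic Voicing: no change — [difyoy]

[yidifem], [woniref], [difyoy]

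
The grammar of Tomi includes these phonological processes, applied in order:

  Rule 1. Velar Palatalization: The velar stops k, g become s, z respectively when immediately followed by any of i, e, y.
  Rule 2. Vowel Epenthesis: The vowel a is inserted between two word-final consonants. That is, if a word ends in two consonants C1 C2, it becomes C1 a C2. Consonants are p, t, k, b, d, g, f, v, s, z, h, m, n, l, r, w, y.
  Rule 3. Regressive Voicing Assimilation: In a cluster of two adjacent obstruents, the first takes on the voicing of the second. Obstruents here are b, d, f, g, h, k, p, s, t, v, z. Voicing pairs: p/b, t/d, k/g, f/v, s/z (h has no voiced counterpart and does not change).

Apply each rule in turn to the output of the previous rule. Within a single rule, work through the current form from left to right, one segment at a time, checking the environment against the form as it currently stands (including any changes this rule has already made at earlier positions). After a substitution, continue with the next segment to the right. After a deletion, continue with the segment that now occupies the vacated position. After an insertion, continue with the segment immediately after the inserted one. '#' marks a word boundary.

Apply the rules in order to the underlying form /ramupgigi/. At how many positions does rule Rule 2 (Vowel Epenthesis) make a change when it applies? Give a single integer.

Rule 1 Velar Palatalization: [ramupgigi] → [ramupzizi]
Rule 2 Vowel Epenthesis: no change — [ramupzizi]
Rule 3 Regressive Voicing Assimilation: [ramupzizi] → [ramubzizi]
Rule Rule 2 changed 0 position(s).

0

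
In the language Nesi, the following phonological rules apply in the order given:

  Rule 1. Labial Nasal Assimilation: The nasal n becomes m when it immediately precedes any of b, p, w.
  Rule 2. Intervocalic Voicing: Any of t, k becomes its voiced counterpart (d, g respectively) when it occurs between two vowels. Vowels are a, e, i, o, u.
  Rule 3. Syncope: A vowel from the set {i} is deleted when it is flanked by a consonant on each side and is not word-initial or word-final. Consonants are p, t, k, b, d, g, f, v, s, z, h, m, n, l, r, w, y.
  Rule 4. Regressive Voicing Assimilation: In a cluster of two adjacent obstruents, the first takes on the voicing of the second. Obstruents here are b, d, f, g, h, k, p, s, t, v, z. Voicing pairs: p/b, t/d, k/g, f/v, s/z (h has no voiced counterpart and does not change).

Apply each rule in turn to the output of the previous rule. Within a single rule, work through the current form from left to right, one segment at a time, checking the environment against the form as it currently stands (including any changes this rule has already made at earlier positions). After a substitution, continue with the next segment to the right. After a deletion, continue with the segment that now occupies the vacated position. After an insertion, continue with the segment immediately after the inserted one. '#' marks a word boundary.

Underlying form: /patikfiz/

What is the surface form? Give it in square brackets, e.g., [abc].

Rule 1 Labial Nasal Assimilation: no change — [patikfiz]
Rule 2 Intervocalic Voicing: [patikfiz] → [padikfiz]
Rule 3 Syncope: [padikfiz] → [padkfz]
Rule 4 Regressive Voicing Assimilation: [padkfz] → [patkvz]

[patkvz]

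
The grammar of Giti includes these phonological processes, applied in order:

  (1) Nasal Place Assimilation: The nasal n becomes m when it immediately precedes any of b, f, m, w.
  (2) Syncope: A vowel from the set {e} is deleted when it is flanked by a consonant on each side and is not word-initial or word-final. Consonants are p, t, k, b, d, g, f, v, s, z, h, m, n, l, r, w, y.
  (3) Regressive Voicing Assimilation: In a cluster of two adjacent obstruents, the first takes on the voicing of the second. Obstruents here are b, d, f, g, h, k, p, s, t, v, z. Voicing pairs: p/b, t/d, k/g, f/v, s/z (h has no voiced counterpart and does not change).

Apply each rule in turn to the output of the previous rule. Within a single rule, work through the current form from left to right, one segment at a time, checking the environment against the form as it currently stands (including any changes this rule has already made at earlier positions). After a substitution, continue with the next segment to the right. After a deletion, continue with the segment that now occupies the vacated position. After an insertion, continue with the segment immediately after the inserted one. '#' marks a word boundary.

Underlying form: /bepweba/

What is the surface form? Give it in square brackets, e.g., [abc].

(1) Nasal Place Assimilation: no change — [bepweba]
(2) Syncope: [bepweba] → [bpwba]
(3) Regressive Voicing Assimilation: [bpwba] → [ppwba]

[ppwba]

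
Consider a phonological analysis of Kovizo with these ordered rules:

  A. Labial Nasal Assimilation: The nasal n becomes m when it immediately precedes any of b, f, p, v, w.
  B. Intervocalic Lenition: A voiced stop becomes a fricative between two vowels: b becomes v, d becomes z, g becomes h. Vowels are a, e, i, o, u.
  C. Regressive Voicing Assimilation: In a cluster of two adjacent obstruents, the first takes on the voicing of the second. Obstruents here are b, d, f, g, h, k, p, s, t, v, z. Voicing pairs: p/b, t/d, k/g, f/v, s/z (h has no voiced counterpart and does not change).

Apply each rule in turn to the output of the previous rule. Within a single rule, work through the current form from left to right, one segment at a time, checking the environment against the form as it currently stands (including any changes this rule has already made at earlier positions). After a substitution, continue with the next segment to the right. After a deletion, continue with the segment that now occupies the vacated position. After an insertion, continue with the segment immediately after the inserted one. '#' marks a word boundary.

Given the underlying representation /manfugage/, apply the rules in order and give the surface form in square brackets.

[mamfuhahe]

A Labial Nasal Assimilation: [manfugage] → [mamfugage]
B Intervocalic Lenition: [mamfugage] → [mamfuhahe]
C Regressive Voicing Assimilation: no change — [mamfuhahe]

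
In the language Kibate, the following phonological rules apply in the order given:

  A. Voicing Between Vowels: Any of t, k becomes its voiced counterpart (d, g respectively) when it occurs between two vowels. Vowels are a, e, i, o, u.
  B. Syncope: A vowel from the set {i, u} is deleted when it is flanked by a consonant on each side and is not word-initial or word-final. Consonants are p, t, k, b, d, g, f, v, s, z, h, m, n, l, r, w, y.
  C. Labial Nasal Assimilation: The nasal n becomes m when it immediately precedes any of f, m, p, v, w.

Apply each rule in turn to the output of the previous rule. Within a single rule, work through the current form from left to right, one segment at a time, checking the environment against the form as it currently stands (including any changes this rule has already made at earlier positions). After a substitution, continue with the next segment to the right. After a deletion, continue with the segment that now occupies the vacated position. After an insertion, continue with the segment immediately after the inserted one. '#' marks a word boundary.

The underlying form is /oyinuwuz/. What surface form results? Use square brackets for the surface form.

A Voicing Between Vowels: no change — [oyinuwuz]
B Syncope: [oyinuwuz] → [oynwz]
C Labial Nasal Assimilation: [oynwz] → [oymwz]

[oymwz]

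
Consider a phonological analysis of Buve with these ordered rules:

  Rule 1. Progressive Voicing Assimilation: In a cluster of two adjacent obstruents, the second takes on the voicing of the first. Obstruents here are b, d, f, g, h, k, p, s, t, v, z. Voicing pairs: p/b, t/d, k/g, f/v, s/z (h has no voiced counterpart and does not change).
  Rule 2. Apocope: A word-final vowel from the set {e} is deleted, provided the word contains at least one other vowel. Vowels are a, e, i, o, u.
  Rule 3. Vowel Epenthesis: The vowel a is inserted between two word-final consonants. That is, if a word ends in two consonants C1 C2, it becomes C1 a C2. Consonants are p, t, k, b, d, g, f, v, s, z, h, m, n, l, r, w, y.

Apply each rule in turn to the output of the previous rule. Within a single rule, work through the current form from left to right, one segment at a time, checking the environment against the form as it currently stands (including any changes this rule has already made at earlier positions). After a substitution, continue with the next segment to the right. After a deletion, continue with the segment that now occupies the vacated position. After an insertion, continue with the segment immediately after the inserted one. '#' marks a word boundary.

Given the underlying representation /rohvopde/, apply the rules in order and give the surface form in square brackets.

Rule 1 Progressive Voicing Assimilation: [rohvopde] → [rohfopte]
Rule 2 Apocope: [rohfopte] → [rohfopt]
Rule 3 Vowel Epenthesis: [rohfopt] → [rohfopat]

[rohfopat]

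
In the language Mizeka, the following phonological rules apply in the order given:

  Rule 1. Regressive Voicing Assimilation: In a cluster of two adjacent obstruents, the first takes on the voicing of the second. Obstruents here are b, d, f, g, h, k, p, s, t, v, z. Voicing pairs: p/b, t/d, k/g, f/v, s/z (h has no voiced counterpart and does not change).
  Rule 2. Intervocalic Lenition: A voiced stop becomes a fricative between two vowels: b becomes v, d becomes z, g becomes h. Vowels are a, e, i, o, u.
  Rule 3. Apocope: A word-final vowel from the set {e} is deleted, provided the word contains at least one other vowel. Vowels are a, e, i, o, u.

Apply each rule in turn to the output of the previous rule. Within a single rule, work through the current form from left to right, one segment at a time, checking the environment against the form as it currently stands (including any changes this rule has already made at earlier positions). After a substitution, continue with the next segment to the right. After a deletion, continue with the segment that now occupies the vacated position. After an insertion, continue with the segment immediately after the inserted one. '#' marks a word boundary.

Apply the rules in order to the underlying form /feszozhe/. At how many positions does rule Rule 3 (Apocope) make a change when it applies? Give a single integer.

Rule 1 Regressive Voicing Assimilation: [feszozhe] → [fezzoshe]
Rule 2 Intervocalic Lenition: no change — [fezzoshe]
Rule 3 Apocope: [fezzoshe] → [fezzosh]
Rule Rule 3 changed 1 position(s).

1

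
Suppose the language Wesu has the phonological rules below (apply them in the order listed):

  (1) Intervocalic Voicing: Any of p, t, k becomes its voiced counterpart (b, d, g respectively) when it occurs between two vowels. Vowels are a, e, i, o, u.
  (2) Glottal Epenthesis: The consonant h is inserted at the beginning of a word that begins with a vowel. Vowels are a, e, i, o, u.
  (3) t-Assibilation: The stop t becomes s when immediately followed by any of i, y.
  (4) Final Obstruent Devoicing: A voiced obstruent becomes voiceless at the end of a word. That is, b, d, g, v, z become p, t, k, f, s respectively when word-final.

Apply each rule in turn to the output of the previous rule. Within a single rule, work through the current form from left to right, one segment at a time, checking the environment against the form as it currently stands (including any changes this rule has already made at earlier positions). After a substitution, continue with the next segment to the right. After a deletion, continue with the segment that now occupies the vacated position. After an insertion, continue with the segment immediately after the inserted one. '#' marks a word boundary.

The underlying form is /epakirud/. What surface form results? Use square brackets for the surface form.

(1) Intervocalic Voicing: [epakirud] → [ebagirud]
(2) Glottal Epenthesis: [ebagirud] → [hebagirud]
(3) t-Assibilation: no change — [hebagirud]
(4) Final Obstruent Devoicing: [hebagirud] → [hebagirut]

[hebagirut]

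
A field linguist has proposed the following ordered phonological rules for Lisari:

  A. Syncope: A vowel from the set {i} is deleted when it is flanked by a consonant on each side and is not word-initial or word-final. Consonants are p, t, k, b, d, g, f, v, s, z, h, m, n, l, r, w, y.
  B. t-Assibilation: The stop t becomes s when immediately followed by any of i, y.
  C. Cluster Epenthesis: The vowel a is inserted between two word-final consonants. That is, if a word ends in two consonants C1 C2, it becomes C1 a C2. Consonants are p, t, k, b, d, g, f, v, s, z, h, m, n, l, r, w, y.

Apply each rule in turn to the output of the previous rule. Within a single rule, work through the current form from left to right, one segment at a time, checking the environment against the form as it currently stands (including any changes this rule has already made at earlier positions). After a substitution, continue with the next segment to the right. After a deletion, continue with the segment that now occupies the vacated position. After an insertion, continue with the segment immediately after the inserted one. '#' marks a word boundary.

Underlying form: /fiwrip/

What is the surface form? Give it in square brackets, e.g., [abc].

A Syncope: [fiwrip] → [fwrp]
B t-Assibilation: no change — [fwrp]
C Cluster Epenthesis: [fwrp] → [fwrap]

[fwrap]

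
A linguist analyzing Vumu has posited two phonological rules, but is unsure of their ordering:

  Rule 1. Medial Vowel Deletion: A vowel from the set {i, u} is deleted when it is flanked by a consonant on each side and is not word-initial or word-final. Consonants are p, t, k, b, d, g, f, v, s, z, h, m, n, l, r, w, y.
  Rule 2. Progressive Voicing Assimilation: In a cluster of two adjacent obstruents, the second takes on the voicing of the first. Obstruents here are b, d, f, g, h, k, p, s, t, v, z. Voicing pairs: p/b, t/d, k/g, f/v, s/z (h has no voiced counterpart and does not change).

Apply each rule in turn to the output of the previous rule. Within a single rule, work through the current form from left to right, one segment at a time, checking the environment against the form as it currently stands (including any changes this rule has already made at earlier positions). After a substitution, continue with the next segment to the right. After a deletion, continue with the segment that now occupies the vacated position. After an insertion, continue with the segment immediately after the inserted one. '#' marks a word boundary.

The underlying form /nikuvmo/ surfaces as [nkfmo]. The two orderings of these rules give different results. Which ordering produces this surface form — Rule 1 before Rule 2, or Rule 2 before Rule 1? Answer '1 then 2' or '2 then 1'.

Order 1 then 2:
  1 Medial Vowel Deletion: [nikuvmo] → [nkvmo]
  2 Progressive Voicing Assimilation: [nkvmo] → [nkfmo]
  result: [nkfmo]
Order 2 then 1:
  2 Progressive Voicing Assimilation: no change — [nikuvmo]
  1 Medial Vowel Deletion: [nikuvmo] → [nkvmo]
  result: [nkvmo]

1 then 2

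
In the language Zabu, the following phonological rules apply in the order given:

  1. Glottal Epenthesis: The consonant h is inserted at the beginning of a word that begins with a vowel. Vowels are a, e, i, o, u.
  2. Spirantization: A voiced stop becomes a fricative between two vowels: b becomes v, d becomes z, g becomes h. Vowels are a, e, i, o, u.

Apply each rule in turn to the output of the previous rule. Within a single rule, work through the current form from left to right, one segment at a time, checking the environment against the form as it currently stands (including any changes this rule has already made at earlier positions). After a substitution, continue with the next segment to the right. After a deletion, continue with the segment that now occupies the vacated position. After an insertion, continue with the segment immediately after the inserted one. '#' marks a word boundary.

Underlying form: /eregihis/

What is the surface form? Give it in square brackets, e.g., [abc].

[herehihis]

1 Glottal Epenthesis: [eregihis] → [heregihis]
2 Spirantization: [heregihis] → [herehihis]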